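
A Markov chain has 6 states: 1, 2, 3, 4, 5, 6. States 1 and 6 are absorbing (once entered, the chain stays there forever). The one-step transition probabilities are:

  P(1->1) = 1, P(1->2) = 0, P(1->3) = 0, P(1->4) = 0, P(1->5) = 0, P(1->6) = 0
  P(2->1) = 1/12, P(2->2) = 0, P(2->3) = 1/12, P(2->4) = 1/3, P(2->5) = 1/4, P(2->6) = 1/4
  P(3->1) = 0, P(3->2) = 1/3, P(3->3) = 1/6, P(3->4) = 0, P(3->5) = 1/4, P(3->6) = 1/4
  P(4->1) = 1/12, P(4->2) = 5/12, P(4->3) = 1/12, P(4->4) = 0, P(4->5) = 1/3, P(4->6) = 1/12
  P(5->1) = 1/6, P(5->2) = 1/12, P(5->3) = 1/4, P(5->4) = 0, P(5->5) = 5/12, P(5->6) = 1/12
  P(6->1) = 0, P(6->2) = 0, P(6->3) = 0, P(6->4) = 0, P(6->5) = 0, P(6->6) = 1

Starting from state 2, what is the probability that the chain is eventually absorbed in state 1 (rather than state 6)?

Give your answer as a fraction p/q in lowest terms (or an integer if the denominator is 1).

Let a_i = P(absorbed in 1 | start in state i).
Boundary conditions: a_1 = 1, a_6 = 0.
For each transient state i, a_i = sum_j P(i->j) * a_j:
  a_2 = 1/12*a_1 + 0*a_2 + 1/12*a_3 + 1/3*a_4 + 1/4*a_5 + 1/4*a_6
  a_3 = 0*a_1 + 1/3*a_2 + 1/6*a_3 + 0*a_4 + 1/4*a_5 + 1/4*a_6
  a_4 = 1/12*a_1 + 5/12*a_2 + 1/12*a_3 + 0*a_4 + 1/3*a_5 + 1/12*a_6
  a_5 = 1/6*a_1 + 1/12*a_2 + 1/4*a_3 + 0*a_4 + 5/12*a_5 + 1/12*a_6

Substituting a_1 = 1 and a_6 = 0, rearrange to (I - Q) a = r where r[i] = P(i -> 1):
  [1, -1/12, -1/3, -1/4] . (a_2, a_3, a_4, a_5) = 1/12
  [-1/3, 5/6, 0, -1/4] . (a_2, a_3, a_4, a_5) = 0
  [-5/12, -1/12, 1, -1/3] . (a_2, a_3, a_4, a_5) = 1/12
  [-1/12, -1/4, 0, 7/12] . (a_2, a_3, a_4, a_5) = 1/6

Solving yields:
  a_2 = 528/1481
  a_3 = 414/1481
  a_4 = 2413/5924
  a_5 = 676/1481

Starting state is 2, so the absorption probability is a_2 = 528/1481.

Answer: 528/1481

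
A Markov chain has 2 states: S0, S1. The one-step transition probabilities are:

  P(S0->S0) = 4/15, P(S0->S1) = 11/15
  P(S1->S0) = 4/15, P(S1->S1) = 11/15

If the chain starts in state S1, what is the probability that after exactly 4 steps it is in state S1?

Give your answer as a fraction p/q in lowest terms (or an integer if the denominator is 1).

Computing P^4 by repeated multiplication:
P^1 =
  S0: [4/15, 11/15]
  S1: [4/15, 11/15]
P^2 =
  S0: [4/15, 11/15]
  S1: [4/15, 11/15]
P^3 =
  S0: [4/15, 11/15]
  S1: [4/15, 11/15]
P^4 =
  S0: [4/15, 11/15]
  S1: [4/15, 11/15]

(P^4)[S1 -> S1] = 11/15

Answer: 11/15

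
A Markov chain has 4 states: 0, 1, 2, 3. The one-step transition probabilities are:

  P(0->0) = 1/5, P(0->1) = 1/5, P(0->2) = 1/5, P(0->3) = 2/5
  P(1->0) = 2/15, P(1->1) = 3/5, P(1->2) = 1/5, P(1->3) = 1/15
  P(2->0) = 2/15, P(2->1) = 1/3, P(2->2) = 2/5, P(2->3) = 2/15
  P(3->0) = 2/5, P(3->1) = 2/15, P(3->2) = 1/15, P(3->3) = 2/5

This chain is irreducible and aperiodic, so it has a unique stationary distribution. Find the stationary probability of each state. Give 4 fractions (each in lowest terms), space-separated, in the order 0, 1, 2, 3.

The stationary distribution satisfies pi = pi * P, i.e.:
  pi_0 = 1/5*pi_0 + 2/15*pi_1 + 2/15*pi_2 + 2/5*pi_3
  pi_1 = 1/5*pi_0 + 3/5*pi_1 + 1/3*pi_2 + 2/15*pi_3
  pi_2 = 1/5*pi_0 + 1/5*pi_1 + 2/5*pi_2 + 1/15*pi_3
  pi_3 = 2/5*pi_0 + 1/15*pi_1 + 2/15*pi_2 + 2/5*pi_3
with normalization: pi_0 + pi_1 + pi_2 + pi_3 = 1.

Using the first 3 balance equations plus normalization, the linear system A*pi = b is:
  [-4/5, 2/15, 2/15, 2/5] . pi = 0
  [1/5, -2/5, 1/3, 2/15] . pi = 0
  [1/5, 1/5, -3/5, 1/15] . pi = 0
  [1, 1, 1, 1] . pi = 1

Solving yields:
  pi_0 = 76/367
  pi_1 = 261/734
  pi_2 = 78/367
  pi_3 = 165/734

Verification (pi * P):
  76/367*1/5 + 261/734*2/15 + 78/367*2/15 + 165/734*2/5 = 76/367 = pi_0  (ok)
  76/367*1/5 + 261/734*3/5 + 78/367*1/3 + 165/734*2/15 = 261/734 = pi_1  (ok)
  76/367*1/5 + 261/734*1/5 + 78/367*2/5 + 165/734*1/15 = 78/367 = pi_2  (ok)
  76/367*2/5 + 261/734*1/15 + 78/367*2/15 + 165/734*2/5 = 165/734 = pi_3  (ok)

Answer: 76/367 261/734 78/367 165/734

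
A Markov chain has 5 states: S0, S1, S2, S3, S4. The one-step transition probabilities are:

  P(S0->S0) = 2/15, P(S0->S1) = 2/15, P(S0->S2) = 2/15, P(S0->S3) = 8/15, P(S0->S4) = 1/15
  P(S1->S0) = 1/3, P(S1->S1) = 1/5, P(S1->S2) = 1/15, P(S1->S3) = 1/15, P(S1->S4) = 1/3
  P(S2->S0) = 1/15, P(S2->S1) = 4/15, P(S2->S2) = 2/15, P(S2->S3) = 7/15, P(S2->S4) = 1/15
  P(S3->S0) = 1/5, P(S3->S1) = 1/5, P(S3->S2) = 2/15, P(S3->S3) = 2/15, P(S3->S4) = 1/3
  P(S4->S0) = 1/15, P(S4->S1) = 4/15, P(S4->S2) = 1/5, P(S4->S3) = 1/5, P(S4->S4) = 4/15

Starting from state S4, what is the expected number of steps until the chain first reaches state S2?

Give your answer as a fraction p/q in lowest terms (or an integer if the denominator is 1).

Let h_i = expected steps to first reach S2 from state i.
Boundary: h_S2 = 0.
First-step equations for the other states:
  h_S0 = 1 + 2/15*h_S0 + 2/15*h_S1 + 2/15*h_S2 + 8/15*h_S3 + 1/15*h_S4
  h_S1 = 1 + 1/3*h_S0 + 1/5*h_S1 + 1/15*h_S2 + 1/15*h_S3 + 1/3*h_S4
  h_S3 = 1 + 1/5*h_S0 + 1/5*h_S1 + 2/15*h_S2 + 2/15*h_S3 + 1/3*h_S4
  h_S4 = 1 + 1/15*h_S0 + 4/15*h_S1 + 1/5*h_S2 + 1/5*h_S3 + 4/15*h_S4

Substituting h_S2 = 0 and rearranging gives the linear system (I - Q) h = 1:
  [13/15, -2/15, -8/15, -1/15] . (h_S0, h_S1, h_S3, h_S4) = 1
  [-1/3, 4/5, -1/15, -1/3] . (h_S0, h_S1, h_S3, h_S4) = 1
  [-1/5, -1/5, 13/15, -1/3] . (h_S0, h_S1, h_S3, h_S4) = 1
  [-1/15, -4/15, -1/5, 11/15] . (h_S0, h_S1, h_S3, h_S4) = 1

Solving yields:
  h_S0 = 125/17
  h_S1 = 2510/323
  h_S3 = 2350/323
  h_S4 = 130/19

Starting state is S4, so the expected hitting time is h_S4 = 130/19.

Answer: 130/19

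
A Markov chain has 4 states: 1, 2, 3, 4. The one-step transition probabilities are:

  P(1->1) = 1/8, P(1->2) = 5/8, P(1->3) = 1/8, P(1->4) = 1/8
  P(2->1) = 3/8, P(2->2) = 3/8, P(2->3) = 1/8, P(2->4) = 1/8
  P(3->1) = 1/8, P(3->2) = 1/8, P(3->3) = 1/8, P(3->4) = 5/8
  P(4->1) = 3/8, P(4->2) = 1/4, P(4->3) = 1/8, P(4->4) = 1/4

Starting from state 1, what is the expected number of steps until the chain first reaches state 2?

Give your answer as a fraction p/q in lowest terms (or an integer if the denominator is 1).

Let h_i = expected steps to first reach 2 from state i.
Boundary: h_2 = 0.
First-step equations for the other states:
  h_1 = 1 + 1/8*h_1 + 5/8*h_2 + 1/8*h_3 + 1/8*h_4
  h_3 = 1 + 1/8*h_1 + 1/8*h_2 + 1/8*h_3 + 5/8*h_4
  h_4 = 1 + 3/8*h_1 + 1/4*h_2 + 1/8*h_3 + 1/4*h_4

Substituting h_2 = 0 and rearranging gives the linear system (I - Q) h = 1:
  [7/8, -1/8, -1/8] . (h_1, h_3, h_4) = 1
  [-1/8, 7/8, -5/8] . (h_1, h_3, h_4) = 1
  [-3/8, -1/8, 3/4] . (h_1, h_3, h_4) = 1

Solving yields:
  h_1 = 56/27
  h_3 = 32/9
  h_4 = 80/27

Starting state is 1, so the expected hitting time is h_1 = 56/27.

Answer: 56/27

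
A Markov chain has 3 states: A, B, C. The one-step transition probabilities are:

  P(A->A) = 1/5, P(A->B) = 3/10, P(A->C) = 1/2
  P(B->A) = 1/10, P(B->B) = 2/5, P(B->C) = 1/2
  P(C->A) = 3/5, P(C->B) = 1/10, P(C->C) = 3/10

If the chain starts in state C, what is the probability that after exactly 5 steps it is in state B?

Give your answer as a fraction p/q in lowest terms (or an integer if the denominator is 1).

Computing P^5 by repeated multiplication:
P^1 =
  A: [1/5, 3/10, 1/2]
  B: [1/10, 2/5, 1/2]
  C: [3/5, 1/10, 3/10]
P^2 =
  A: [37/100, 23/100, 2/5]
  B: [9/25, 6/25, 2/5]
  C: [31/100, 1/4, 11/25]
P^3 =
  A: [337/1000, 243/1000, 21/50]
  B: [42/125, 61/250, 21/50]
  C: [351/1000, 237/1000, 103/250]
P^4 =
  A: [3437/10000, 2403/10000, 52/125]
  B: [859/2500, 601/2500, 52/125]
  C: [3411/10000, 2413/10000, 261/625]
P^5 =
  A: [34237/100000, 24083/100000, 521/1250]
  B: [8559/25000, 6021/25000, 521/1250]
  C: [34291/100000, 24061/100000, 2603/6250]

(P^5)[C -> B] = 24061/100000

Answer: 24061/100000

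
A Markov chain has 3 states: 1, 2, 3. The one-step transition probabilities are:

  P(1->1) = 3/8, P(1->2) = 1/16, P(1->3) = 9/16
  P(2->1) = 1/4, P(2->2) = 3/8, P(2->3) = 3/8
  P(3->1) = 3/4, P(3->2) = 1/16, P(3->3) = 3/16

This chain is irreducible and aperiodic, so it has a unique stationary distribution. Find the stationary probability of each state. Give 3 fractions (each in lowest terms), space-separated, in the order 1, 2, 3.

The stationary distribution satisfies pi = pi * P, i.e.:
  pi_1 = 3/8*pi_1 + 1/4*pi_2 + 3/4*pi_3
  pi_2 = 1/16*pi_1 + 3/8*pi_2 + 1/16*pi_3
  pi_3 = 9/16*pi_1 + 3/8*pi_2 + 3/16*pi_3
with normalization: pi_1 + pi_2 + pi_3 = 1.

Using the first 2 balance equations plus normalization, the linear system A*pi = b is:
  [-5/8, 1/4, 3/4] . pi = 0
  [1/16, -5/8, 1/16] . pi = 0
  [1, 1, 1] . pi = 1

Solving yields:
  pi_1 = 62/121
  pi_2 = 1/11
  pi_3 = 48/121

Verification (pi * P):
  62/121*3/8 + 1/11*1/4 + 48/121*3/4 = 62/121 = pi_1  (ok)
  62/121*1/16 + 1/11*3/8 + 48/121*1/16 = 1/11 = pi_2  (ok)
  62/121*9/16 + 1/11*3/8 + 48/121*3/16 = 48/121 = pi_3  (ok)

Answer: 62/121 1/11 48/121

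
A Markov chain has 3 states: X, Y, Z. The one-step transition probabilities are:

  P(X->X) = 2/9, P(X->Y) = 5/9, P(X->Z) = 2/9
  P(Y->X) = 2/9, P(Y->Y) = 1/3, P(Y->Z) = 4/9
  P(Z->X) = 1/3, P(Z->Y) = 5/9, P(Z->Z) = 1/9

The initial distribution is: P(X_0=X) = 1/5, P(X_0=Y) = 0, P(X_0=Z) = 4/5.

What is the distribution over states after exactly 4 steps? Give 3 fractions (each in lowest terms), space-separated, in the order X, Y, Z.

Propagating the distribution step by step (d_{t+1} = d_t * P):
d_0 = (X=1/5, Y=0, Z=4/5)
  d_1[X] = 1/5*2/9 + 0*2/9 + 4/5*1/3 = 14/45
  d_1[Y] = 1/5*5/9 + 0*1/3 + 4/5*5/9 = 5/9
  d_1[Z] = 1/5*2/9 + 0*4/9 + 4/5*1/9 = 2/15
d_1 = (X=14/45, Y=5/9, Z=2/15)
  d_2[X] = 14/45*2/9 + 5/9*2/9 + 2/15*1/3 = 32/135
  d_2[Y] = 14/45*5/9 + 5/9*1/3 + 2/15*5/9 = 35/81
  d_2[Z] = 14/45*2/9 + 5/9*4/9 + 2/15*1/9 = 134/405
d_2 = (X=32/135, Y=35/81, Z=134/405)
  d_3[X] = 32/135*2/9 + 35/81*2/9 + 134/405*1/3 = 944/3645
  d_3[Y] = 32/135*5/9 + 35/81*1/3 + 134/405*5/9 = 335/729
  d_3[Z] = 32/135*2/9 + 35/81*4/9 + 134/405*1/9 = 38/135
d_3 = (X=944/3645, Y=335/729, Z=38/135)
  d_4[X] = 944/3645*2/9 + 335/729*2/9 + 38/135*1/3 = 308/1215
  d_4[Y] = 944/3645*5/9 + 335/729*1/3 + 38/135*5/9 = 2975/6561
  d_4[Z] = 944/3645*2/9 + 335/729*4/9 + 38/135*1/9 = 9614/32805
d_4 = (X=308/1215, Y=2975/6561, Z=9614/32805)

Answer: 308/1215 2975/6561 9614/32805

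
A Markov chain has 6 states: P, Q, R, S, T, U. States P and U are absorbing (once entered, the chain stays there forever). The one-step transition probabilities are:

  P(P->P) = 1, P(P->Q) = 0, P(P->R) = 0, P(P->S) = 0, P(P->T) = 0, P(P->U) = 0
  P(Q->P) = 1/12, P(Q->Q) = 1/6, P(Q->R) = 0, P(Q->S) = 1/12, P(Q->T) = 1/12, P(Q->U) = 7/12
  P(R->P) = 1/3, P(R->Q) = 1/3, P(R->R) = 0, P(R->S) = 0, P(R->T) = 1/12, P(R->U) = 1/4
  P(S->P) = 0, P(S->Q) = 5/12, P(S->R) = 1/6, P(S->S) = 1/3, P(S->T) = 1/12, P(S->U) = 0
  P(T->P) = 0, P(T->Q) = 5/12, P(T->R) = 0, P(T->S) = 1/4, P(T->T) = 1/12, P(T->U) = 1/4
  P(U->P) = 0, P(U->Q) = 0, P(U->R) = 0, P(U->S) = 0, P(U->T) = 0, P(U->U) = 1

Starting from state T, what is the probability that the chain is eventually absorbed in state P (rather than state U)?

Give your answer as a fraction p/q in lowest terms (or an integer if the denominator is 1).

Answer: 482/4319

Derivation:
Let a_i = P(absorbed in P | start in state i).
Boundary conditions: a_P = 1, a_U = 0.
For each transient state i, a_i = sum_j P(i->j) * a_j:
  a_Q = 1/12*a_P + 1/6*a_Q + 0*a_R + 1/12*a_S + 1/12*a_T + 7/12*a_U
  a_R = 1/3*a_P + 1/3*a_Q + 0*a_R + 0*a_S + 1/12*a_T + 1/4*a_U
  a_S = 0*a_P + 5/12*a_Q + 1/6*a_R + 1/3*a_S + 1/12*a_T + 0*a_U
  a_T = 0*a_P + 5/12*a_Q + 0*a_R + 1/4*a_S + 1/12*a_T + 1/4*a_U

Substituting a_P = 1 and a_U = 0, rearrange to (I - Q) a = r where r[i] = P(i -> P):
  [5/6, 0, -1/12, -1/12] . (a_Q, a_R, a_S, a_T) = 1/12
  [-1/3, 1, 0, -1/12] . (a_Q, a_R, a_S, a_T) = 1/3
  [-5/12, -1/6, 2/3, -1/12] . (a_Q, a_R, a_S, a_T) = 0
  [-5/12, 0, -1/4, 11/12] . (a_Q, a_R, a_S, a_T) = 0

Solving yields:
  a_Q = 563/4319
  a_R = 3335/8638
  a_S = 829/4319
  a_T = 482/4319

Starting state is T, so the absorption probability is a_T = 482/4319.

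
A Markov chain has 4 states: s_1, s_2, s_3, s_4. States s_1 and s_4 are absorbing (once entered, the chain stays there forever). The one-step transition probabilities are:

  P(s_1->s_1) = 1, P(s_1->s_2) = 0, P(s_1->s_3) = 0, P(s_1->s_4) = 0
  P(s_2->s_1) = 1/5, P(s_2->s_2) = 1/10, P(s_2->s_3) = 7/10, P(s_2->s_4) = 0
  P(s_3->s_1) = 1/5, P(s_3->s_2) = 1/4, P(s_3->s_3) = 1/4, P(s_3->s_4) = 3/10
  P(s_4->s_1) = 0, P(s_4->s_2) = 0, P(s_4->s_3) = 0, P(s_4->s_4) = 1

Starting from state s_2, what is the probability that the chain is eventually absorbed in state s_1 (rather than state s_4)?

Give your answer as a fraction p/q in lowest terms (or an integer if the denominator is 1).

Let a_i = P(absorbed in s_1 | start in state i).
Boundary conditions: a_s_1 = 1, a_s_4 = 0.
For each transient state i, a_i = sum_j P(i->j) * a_j:
  a_s_2 = 1/5*a_s_1 + 1/10*a_s_2 + 7/10*a_s_3 + 0*a_s_4
  a_s_3 = 1/5*a_s_1 + 1/4*a_s_2 + 1/4*a_s_3 + 3/10*a_s_4

Substituting a_s_1 = 1 and a_s_4 = 0, rearrange to (I - Q) a = r where r[i] = P(i -> s_1):
  [9/10, -7/10] . (a_s_2, a_s_3) = 1/5
  [-1/4, 3/4] . (a_s_2, a_s_3) = 1/5

Solving yields:
  a_s_2 = 29/50
  a_s_3 = 23/50

Starting state is s_2, so the absorption probability is a_s_2 = 29/50.

Answer: 29/50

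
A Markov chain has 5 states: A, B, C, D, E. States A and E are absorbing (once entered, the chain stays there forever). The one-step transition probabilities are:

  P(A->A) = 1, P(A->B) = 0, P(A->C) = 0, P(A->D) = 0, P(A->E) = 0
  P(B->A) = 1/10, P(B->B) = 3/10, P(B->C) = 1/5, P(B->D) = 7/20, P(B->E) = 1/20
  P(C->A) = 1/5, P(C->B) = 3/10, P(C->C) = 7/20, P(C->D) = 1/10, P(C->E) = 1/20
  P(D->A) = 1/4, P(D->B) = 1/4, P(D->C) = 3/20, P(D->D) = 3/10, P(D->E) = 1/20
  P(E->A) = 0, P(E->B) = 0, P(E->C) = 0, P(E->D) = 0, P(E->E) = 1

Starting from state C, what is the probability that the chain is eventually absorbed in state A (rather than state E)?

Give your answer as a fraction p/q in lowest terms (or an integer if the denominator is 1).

Answer: 1182/1507

Derivation:
Let a_i = P(absorbed in A | start in state i).
Boundary conditions: a_A = 1, a_E = 0.
For each transient state i, a_i = sum_j P(i->j) * a_j:
  a_B = 1/10*a_A + 3/10*a_B + 1/5*a_C + 7/20*a_D + 1/20*a_E
  a_C = 1/5*a_A + 3/10*a_B + 7/20*a_C + 1/10*a_D + 1/20*a_E
  a_D = 1/4*a_A + 1/4*a_B + 3/20*a_C + 3/10*a_D + 1/20*a_E

Substituting a_A = 1 and a_E = 0, rearrange to (I - Q) a = r where r[i] = P(i -> A):
  [7/10, -1/5, -7/20] . (a_B, a_C, a_D) = 1/10
  [-3/10, 13/20, -1/10] . (a_B, a_C, a_D) = 1/5
  [-1/4, -3/20, 7/10] . (a_B, a_C, a_D) = 1/4

Solving yields:
  a_B = 105/137
  a_C = 1182/1507
  a_D = 1204/1507

Starting state is C, so the absorption probability is a_C = 1182/1507.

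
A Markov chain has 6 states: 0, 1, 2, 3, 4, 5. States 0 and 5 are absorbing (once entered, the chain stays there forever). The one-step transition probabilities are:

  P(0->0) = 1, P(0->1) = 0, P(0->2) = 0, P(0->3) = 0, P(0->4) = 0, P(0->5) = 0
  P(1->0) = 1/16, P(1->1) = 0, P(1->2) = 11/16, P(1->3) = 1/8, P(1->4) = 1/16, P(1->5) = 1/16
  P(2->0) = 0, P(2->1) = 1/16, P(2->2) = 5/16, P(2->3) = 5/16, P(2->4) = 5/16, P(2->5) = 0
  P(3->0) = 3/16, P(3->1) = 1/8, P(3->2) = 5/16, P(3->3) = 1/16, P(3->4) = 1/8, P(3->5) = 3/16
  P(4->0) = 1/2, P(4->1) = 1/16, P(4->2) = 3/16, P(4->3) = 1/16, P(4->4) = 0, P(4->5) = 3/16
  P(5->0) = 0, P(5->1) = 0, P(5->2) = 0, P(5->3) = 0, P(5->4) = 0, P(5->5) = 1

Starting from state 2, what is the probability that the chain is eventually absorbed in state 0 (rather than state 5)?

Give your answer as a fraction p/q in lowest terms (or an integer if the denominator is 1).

Answer: 15639/24433

Derivation:
Let a_i = P(absorbed in 0 | start in state i).
Boundary conditions: a_0 = 1, a_5 = 0.
For each transient state i, a_i = sum_j P(i->j) * a_j:
  a_1 = 1/16*a_0 + 0*a_1 + 11/16*a_2 + 1/8*a_3 + 1/16*a_4 + 1/16*a_5
  a_2 = 0*a_0 + 1/16*a_1 + 5/16*a_2 + 5/16*a_3 + 5/16*a_4 + 0*a_5
  a_3 = 3/16*a_0 + 1/8*a_1 + 5/16*a_2 + 1/16*a_3 + 1/8*a_4 + 3/16*a_5
  a_4 = 1/2*a_0 + 1/16*a_1 + 3/16*a_2 + 1/16*a_3 + 0*a_4 + 3/16*a_5

Substituting a_0 = 1 and a_5 = 0, rearrange to (I - Q) a = r where r[i] = P(i -> 0):
  [1, -11/16, -1/8, -1/16] . (a_1, a_2, a_3, a_4) = 1/16
  [-1/16, 11/16, -5/16, -5/16] . (a_1, a_2, a_3, a_4) = 0
  [-1/8, -5/16, 15/16, -1/8] . (a_1, a_2, a_3, a_4) = 3/16
  [-1/16, -3/16, -1/16, 1] . (a_1, a_2, a_3, a_4) = 1/2

Solving yields:
  a_1 = 15139/24433
  a_2 = 15639/24433
  a_3 = 14384/24433
  a_4 = 16994/24433

Starting state is 2, so the absorption probability is a_2 = 15639/24433.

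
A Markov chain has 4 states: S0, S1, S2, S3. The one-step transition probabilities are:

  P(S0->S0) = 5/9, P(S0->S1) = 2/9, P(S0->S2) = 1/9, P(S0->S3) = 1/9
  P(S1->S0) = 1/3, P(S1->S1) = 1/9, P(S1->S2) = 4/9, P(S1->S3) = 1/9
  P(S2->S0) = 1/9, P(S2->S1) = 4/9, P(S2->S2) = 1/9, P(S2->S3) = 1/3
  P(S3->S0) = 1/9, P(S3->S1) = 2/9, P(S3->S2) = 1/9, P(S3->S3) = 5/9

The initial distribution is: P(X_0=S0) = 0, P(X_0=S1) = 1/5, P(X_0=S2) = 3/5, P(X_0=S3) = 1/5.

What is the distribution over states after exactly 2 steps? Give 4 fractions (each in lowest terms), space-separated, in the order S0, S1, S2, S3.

Propagating the distribution step by step (d_{t+1} = d_t * P):
d_0 = (S0=0, S1=1/5, S2=3/5, S3=1/5)
  d_1[S0] = 0*5/9 + 1/5*1/3 + 3/5*1/9 + 1/5*1/9 = 7/45
  d_1[S1] = 0*2/9 + 1/5*1/9 + 3/5*4/9 + 1/5*2/9 = 1/3
  d_1[S2] = 0*1/9 + 1/5*4/9 + 3/5*1/9 + 1/5*1/9 = 8/45
  d_1[S3] = 0*1/9 + 1/5*1/9 + 3/5*1/3 + 1/5*5/9 = 1/3
d_1 = (S0=7/45, S1=1/3, S2=8/45, S3=1/3)
  d_2[S0] = 7/45*5/9 + 1/3*1/3 + 8/45*1/9 + 1/3*1/9 = 103/405
  d_2[S1] = 7/45*2/9 + 1/3*1/9 + 8/45*4/9 + 1/3*2/9 = 91/405
  d_2[S2] = 7/45*1/9 + 1/3*4/9 + 8/45*1/9 + 1/3*1/9 = 2/9
  d_2[S3] = 7/45*1/9 + 1/3*1/9 + 8/45*1/3 + 1/3*5/9 = 121/405
d_2 = (S0=103/405, S1=91/405, S2=2/9, S3=121/405)

Answer: 103/405 91/405 2/9 121/405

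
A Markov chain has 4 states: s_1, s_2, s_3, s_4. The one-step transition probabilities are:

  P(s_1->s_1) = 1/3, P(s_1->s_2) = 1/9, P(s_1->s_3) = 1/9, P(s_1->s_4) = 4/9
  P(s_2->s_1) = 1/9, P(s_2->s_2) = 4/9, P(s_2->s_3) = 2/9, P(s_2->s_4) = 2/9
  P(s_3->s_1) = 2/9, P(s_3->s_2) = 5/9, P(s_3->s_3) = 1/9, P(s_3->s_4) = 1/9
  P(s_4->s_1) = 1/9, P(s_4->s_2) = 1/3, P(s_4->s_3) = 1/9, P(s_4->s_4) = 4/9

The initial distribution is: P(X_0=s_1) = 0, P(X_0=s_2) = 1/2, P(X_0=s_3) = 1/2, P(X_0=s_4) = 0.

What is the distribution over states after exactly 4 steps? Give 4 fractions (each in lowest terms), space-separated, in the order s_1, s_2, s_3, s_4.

Answer: 241/1458 181/486 223/1458 451/1458

Derivation:
Propagating the distribution step by step (d_{t+1} = d_t * P):
d_0 = (s_1=0, s_2=1/2, s_3=1/2, s_4=0)
  d_1[s_1] = 0*1/3 + 1/2*1/9 + 1/2*2/9 + 0*1/9 = 1/6
  d_1[s_2] = 0*1/9 + 1/2*4/9 + 1/2*5/9 + 0*1/3 = 1/2
  d_1[s_3] = 0*1/9 + 1/2*2/9 + 1/2*1/9 + 0*1/9 = 1/6
  d_1[s_4] = 0*4/9 + 1/2*2/9 + 1/2*1/9 + 0*4/9 = 1/6
d_1 = (s_1=1/6, s_2=1/2, s_3=1/6, s_4=1/6)
  d_2[s_1] = 1/6*1/3 + 1/2*1/9 + 1/6*2/9 + 1/6*1/9 = 1/6
  d_2[s_2] = 1/6*1/9 + 1/2*4/9 + 1/6*5/9 + 1/6*1/3 = 7/18
  d_2[s_3] = 1/6*1/9 + 1/2*2/9 + 1/6*1/9 + 1/6*1/9 = 1/6
  d_2[s_4] = 1/6*4/9 + 1/2*2/9 + 1/6*1/9 + 1/6*4/9 = 5/18
d_2 = (s_1=1/6, s_2=7/18, s_3=1/6, s_4=5/18)
  d_3[s_1] = 1/6*1/3 + 7/18*1/9 + 1/6*2/9 + 5/18*1/9 = 1/6
  d_3[s_2] = 1/6*1/9 + 7/18*4/9 + 1/6*5/9 + 5/18*1/3 = 61/162
  d_3[s_3] = 1/6*1/9 + 7/18*2/9 + 1/6*1/9 + 5/18*1/9 = 25/162
  d_3[s_4] = 1/6*4/9 + 7/18*2/9 + 1/6*1/9 + 5/18*4/9 = 49/162
d_3 = (s_1=1/6, s_2=61/162, s_3=25/162, s_4=49/162)
  d_4[s_1] = 1/6*1/3 + 61/162*1/9 + 25/162*2/9 + 49/162*1/9 = 241/1458
  d_4[s_2] = 1/6*1/9 + 61/162*4/9 + 25/162*5/9 + 49/162*1/3 = 181/486
  d_4[s_3] = 1/6*1/9 + 61/162*2/9 + 25/162*1/9 + 49/162*1/9 = 223/1458
  d_4[s_4] = 1/6*4/9 + 61/162*2/9 + 25/162*1/9 + 49/162*4/9 = 451/1458
d_4 = (s_1=241/1458, s_2=181/486, s_3=223/1458, s_4=451/1458)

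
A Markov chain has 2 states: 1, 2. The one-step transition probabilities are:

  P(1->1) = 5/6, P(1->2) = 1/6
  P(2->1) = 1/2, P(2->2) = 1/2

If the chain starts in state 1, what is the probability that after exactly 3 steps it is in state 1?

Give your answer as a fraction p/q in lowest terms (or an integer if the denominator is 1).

Answer: 41/54

Derivation:
Computing P^3 by repeated multiplication:
P^1 =
  1: [5/6, 1/6]
  2: [1/2, 1/2]
P^2 =
  1: [7/9, 2/9]
  2: [2/3, 1/3]
P^3 =
  1: [41/54, 13/54]
  2: [13/18, 5/18]

(P^3)[1 -> 1] = 41/54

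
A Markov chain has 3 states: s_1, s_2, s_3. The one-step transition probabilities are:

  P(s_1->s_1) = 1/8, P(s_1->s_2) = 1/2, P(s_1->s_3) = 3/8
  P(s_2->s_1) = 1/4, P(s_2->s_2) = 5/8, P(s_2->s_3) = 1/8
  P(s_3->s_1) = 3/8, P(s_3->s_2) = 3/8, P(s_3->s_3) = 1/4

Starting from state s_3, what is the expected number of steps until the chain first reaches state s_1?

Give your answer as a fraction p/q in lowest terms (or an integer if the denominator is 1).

Let h_i = expected steps to first reach s_1 from state i.
Boundary: h_s_1 = 0.
First-step equations for the other states:
  h_s_2 = 1 + 1/4*h_s_1 + 5/8*h_s_2 + 1/8*h_s_3
  h_s_3 = 1 + 3/8*h_s_1 + 3/8*h_s_2 + 1/4*h_s_3

Substituting h_s_1 = 0 and rearranging gives the linear system (I - Q) h = 1:
  [3/8, -1/8] . (h_s_2, h_s_3) = 1
  [-3/8, 3/4] . (h_s_2, h_s_3) = 1

Solving yields:
  h_s_2 = 56/15
  h_s_3 = 16/5

Starting state is s_3, so the expected hitting time is h_s_3 = 16/5.

Answer: 16/5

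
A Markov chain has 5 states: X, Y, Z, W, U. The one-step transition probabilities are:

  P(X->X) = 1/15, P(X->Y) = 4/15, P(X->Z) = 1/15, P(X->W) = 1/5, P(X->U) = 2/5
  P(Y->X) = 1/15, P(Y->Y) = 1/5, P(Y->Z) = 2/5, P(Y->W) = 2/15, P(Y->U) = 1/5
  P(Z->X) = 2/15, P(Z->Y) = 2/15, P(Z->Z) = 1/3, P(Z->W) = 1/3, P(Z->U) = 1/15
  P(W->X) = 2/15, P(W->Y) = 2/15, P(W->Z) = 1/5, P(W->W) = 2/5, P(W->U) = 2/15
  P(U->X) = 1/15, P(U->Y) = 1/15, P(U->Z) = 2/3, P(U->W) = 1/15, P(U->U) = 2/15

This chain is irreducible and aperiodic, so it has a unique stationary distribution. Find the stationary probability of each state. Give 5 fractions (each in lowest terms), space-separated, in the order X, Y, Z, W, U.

Answer: 4953/46534 3429/23267 7654/23267 12453/46534 3481/23267

Derivation:
The stationary distribution satisfies pi = pi * P, i.e.:
  pi_X = 1/15*pi_X + 1/15*pi_Y + 2/15*pi_Z + 2/15*pi_W + 1/15*pi_U
  pi_Y = 4/15*pi_X + 1/5*pi_Y + 2/15*pi_Z + 2/15*pi_W + 1/15*pi_U
  pi_Z = 1/15*pi_X + 2/5*pi_Y + 1/3*pi_Z + 1/5*pi_W + 2/3*pi_U
  pi_W = 1/5*pi_X + 2/15*pi_Y + 1/3*pi_Z + 2/5*pi_W + 1/15*pi_U
  pi_U = 2/5*pi_X + 1/5*pi_Y + 1/15*pi_Z + 2/15*pi_W + 2/15*pi_U
with normalization: pi_X + pi_Y + pi_Z + pi_W + pi_U = 1.

Using the first 4 balance equations plus normalization, the linear system A*pi = b is:
  [-14/15, 1/15, 2/15, 2/15, 1/15] . pi = 0
  [4/15, -4/5, 2/15, 2/15, 1/15] . pi = 0
  [1/15, 2/5, -2/3, 1/5, 2/3] . pi = 0
  [1/5, 2/15, 1/3, -3/5, 1/15] . pi = 0
  [1, 1, 1, 1, 1] . pi = 1

Solving yields:
  pi_X = 4953/46534
  pi_Y = 3429/23267
  pi_Z = 7654/23267
  pi_W = 12453/46534
  pi_U = 3481/23267

Verification (pi * P):
  4953/46534*1/15 + 3429/23267*1/15 + 7654/23267*2/15 + 12453/46534*2/15 + 3481/23267*1/15 = 4953/46534 = pi_X  (ok)
  4953/46534*4/15 + 3429/23267*1/5 + 7654/23267*2/15 + 12453/46534*2/15 + 3481/23267*1/15 = 3429/23267 = pi_Y  (ok)
  4953/46534*1/15 + 3429/23267*2/5 + 7654/23267*1/3 + 12453/46534*1/5 + 3481/23267*2/3 = 7654/23267 = pi_Z  (ok)
  4953/46534*1/5 + 3429/23267*2/15 + 7654/23267*1/3 + 12453/46534*2/5 + 3481/23267*1/15 = 12453/46534 = pi_W  (ok)
  4953/46534*2/5 + 3429/23267*1/5 + 7654/23267*1/15 + 12453/46534*2/15 + 3481/23267*2/15 = 3481/23267 = pi_U  (ok)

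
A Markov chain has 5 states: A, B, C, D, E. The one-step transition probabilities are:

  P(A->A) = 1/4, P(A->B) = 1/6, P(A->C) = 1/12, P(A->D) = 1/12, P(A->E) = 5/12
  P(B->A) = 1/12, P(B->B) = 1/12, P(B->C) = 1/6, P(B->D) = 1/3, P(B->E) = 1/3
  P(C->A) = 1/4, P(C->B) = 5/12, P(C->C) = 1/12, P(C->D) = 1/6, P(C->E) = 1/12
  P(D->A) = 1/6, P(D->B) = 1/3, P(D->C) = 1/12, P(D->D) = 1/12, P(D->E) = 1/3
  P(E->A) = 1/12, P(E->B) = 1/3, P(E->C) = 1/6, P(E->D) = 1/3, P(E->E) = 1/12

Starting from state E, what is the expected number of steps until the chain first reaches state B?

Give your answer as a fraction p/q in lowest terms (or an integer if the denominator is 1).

Answer: 5973/1907

Derivation:
Let h_i = expected steps to first reach B from state i.
Boundary: h_B = 0.
First-step equations for the other states:
  h_A = 1 + 1/4*h_A + 1/6*h_B + 1/12*h_C + 1/12*h_D + 5/12*h_E
  h_C = 1 + 1/4*h_A + 5/12*h_B + 1/12*h_C + 1/6*h_D + 1/12*h_E
  h_D = 1 + 1/6*h_A + 1/3*h_B + 1/12*h_C + 1/12*h_D + 1/3*h_E
  h_E = 1 + 1/12*h_A + 1/3*h_B + 1/6*h_C + 1/3*h_D + 1/12*h_E

Substituting h_B = 0 and rearranging gives the linear system (I - Q) h = 1:
  [3/4, -1/12, -1/12, -5/12] . (h_A, h_C, h_D, h_E) = 1
  [-1/4, 11/12, -1/6, -1/12] . (h_A, h_C, h_D, h_E) = 1
  [-1/6, -1/12, 11/12, -1/3] . (h_A, h_C, h_D, h_E) = 1
  [-1/12, -1/6, -1/3, 11/12] . (h_A, h_C, h_D, h_E) = 1

Solving yields:
  h_A = 7167/1907
  h_C = 5682/1907
  h_D = 6072/1907
  h_E = 5973/1907

Starting state is E, so the expected hitting time is h_E = 5973/1907.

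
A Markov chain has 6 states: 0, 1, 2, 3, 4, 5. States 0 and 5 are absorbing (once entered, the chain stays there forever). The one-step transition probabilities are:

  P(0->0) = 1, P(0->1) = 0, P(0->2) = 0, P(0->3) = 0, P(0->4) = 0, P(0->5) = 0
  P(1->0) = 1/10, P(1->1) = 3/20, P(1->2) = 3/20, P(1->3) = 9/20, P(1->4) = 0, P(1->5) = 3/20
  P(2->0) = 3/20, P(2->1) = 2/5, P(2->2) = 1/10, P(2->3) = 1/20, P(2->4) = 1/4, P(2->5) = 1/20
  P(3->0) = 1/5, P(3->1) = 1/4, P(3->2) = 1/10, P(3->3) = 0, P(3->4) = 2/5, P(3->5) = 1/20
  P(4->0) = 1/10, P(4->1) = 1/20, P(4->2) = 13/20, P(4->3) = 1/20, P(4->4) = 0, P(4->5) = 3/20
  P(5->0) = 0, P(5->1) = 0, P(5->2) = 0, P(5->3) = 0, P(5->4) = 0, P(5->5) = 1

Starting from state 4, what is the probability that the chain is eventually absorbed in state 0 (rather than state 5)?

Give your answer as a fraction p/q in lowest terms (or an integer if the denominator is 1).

Answer: 16397/30049

Derivation:
Let a_i = P(absorbed in 0 | start in state i).
Boundary conditions: a_0 = 1, a_5 = 0.
For each transient state i, a_i = sum_j P(i->j) * a_j:
  a_1 = 1/10*a_0 + 3/20*a_1 + 3/20*a_2 + 9/20*a_3 + 0*a_4 + 3/20*a_5
  a_2 = 3/20*a_0 + 2/5*a_1 + 1/10*a_2 + 1/20*a_3 + 1/4*a_4 + 1/20*a_5
  a_3 = 1/5*a_0 + 1/4*a_1 + 1/10*a_2 + 0*a_3 + 2/5*a_4 + 1/20*a_5
  a_4 = 1/10*a_0 + 1/20*a_1 + 13/20*a_2 + 1/20*a_3 + 0*a_4 + 3/20*a_5

Substituting a_0 = 1 and a_5 = 0, rearrange to (I - Q) a = r where r[i] = P(i -> 0):
  [17/20, -3/20, -9/20, 0] . (a_1, a_2, a_3, a_4) = 1/10
  [-2/5, 9/10, -1/20, -1/4] . (a_1, a_2, a_3, a_4) = 3/20
  [-1/4, -1/10, 1, -2/5] . (a_1, a_2, a_3, a_4) = 1/5
  [-1/20, -13/20, -1/20, 1] . (a_1, a_2, a_3, a_4) = 1/10

Solving yields:
  a_1 = 16480/30049
  a_2 = 17914/30049
  a_3 = 18480/30049
  a_4 = 16397/30049

Starting state is 4, so the absorption probability is a_4 = 16397/30049.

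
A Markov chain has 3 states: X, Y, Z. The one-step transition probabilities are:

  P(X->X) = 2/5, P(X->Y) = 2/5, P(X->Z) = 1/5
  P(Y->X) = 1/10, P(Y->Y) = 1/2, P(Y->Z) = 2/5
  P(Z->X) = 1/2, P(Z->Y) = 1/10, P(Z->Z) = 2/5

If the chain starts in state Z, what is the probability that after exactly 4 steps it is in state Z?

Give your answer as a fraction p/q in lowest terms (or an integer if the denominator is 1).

Computing P^4 by repeated multiplication:
P^1 =
  X: [2/5, 2/5, 1/5]
  Y: [1/10, 1/2, 2/5]
  Z: [1/2, 1/10, 2/5]
P^2 =
  X: [3/10, 19/50, 8/25]
  Y: [29/100, 33/100, 19/50]
  Z: [41/100, 29/100, 3/10]
P^3 =
  X: [159/500, 171/500, 17/50]
  Y: [339/1000, 319/1000, 171/500]
  Z: [343/1000, 339/1000, 159/500]
P^4 =
  X: [1657/5000, 1661/5000, 841/2500]
  Y: [677/2000, 3293/10000, 1661/5000]
  Z: [3301/10000, 677/2000, 1657/5000]

(P^4)[Z -> Z] = 1657/5000

Answer: 1657/5000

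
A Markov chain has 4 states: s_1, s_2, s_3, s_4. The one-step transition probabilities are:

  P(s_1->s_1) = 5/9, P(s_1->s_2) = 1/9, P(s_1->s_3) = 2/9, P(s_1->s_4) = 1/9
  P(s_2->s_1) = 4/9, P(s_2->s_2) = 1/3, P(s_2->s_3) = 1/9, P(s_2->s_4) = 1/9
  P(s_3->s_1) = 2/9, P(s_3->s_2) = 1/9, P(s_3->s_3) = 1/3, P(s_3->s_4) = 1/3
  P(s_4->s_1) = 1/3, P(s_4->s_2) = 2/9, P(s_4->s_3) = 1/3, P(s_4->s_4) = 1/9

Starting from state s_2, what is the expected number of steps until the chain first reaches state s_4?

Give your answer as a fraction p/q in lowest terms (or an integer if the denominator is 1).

Let h_i = expected steps to first reach s_4 from state i.
Boundary: h_s_4 = 0.
First-step equations for the other states:
  h_s_1 = 1 + 5/9*h_s_1 + 1/9*h_s_2 + 2/9*h_s_3 + 1/9*h_s_4
  h_s_2 = 1 + 4/9*h_s_1 + 1/3*h_s_2 + 1/9*h_s_3 + 1/9*h_s_4
  h_s_3 = 1 + 2/9*h_s_1 + 1/9*h_s_2 + 1/3*h_s_3 + 1/3*h_s_4

Substituting h_s_4 = 0 and rearranging gives the linear system (I - Q) h = 1:
  [4/9, -1/9, -2/9] . (h_s_1, h_s_2, h_s_3) = 1
  [-4/9, 2/3, -1/9] . (h_s_1, h_s_2, h_s_3) = 1
  [-2/9, -1/9, 2/3] . (h_s_1, h_s_2, h_s_3) = 1

Solving yields:
  h_s_1 = 252/41
  h_s_2 = 261/41
  h_s_3 = 189/41

Starting state is s_2, so the expected hitting time is h_s_2 = 261/41.

Answer: 261/41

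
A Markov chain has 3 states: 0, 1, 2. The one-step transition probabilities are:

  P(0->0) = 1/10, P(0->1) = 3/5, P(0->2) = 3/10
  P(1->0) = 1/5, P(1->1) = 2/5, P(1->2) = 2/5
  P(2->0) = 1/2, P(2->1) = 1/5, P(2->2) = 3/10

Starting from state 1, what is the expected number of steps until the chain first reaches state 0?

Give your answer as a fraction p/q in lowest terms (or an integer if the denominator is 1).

Let h_i = expected steps to first reach 0 from state i.
Boundary: h_0 = 0.
First-step equations for the other states:
  h_1 = 1 + 1/5*h_0 + 2/5*h_1 + 2/5*h_2
  h_2 = 1 + 1/2*h_0 + 1/5*h_1 + 3/10*h_2

Substituting h_0 = 0 and rearranging gives the linear system (I - Q) h = 1:
  [3/5, -2/5] . (h_1, h_2) = 1
  [-1/5, 7/10] . (h_1, h_2) = 1

Solving yields:
  h_1 = 55/17
  h_2 = 40/17

Starting state is 1, so the expected hitting time is h_1 = 55/17.

Answer: 55/17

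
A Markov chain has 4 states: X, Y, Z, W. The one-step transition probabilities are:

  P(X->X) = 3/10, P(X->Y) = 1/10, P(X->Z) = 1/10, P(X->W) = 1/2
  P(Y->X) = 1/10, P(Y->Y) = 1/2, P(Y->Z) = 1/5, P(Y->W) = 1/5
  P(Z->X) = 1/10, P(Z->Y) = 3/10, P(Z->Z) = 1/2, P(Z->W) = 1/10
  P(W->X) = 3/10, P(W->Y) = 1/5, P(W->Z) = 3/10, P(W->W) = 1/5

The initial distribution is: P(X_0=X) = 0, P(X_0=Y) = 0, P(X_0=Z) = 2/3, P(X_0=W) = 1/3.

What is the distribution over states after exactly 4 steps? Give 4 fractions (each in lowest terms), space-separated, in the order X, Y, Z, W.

Answer: 1333/7500 4583/15000 59/200 1663/7500

Derivation:
Propagating the distribution step by step (d_{t+1} = d_t * P):
d_0 = (X=0, Y=0, Z=2/3, W=1/3)
  d_1[X] = 0*3/10 + 0*1/10 + 2/3*1/10 + 1/3*3/10 = 1/6
  d_1[Y] = 0*1/10 + 0*1/2 + 2/3*3/10 + 1/3*1/5 = 4/15
  d_1[Z] = 0*1/10 + 0*1/5 + 2/3*1/2 + 1/3*3/10 = 13/30
  d_1[W] = 0*1/2 + 0*1/5 + 2/3*1/10 + 1/3*1/5 = 2/15
d_1 = (X=1/6, Y=4/15, Z=13/30, W=2/15)
  d_2[X] = 1/6*3/10 + 4/15*1/10 + 13/30*1/10 + 2/15*3/10 = 4/25
  d_2[Y] = 1/6*1/10 + 4/15*1/2 + 13/30*3/10 + 2/15*1/5 = 23/75
  d_2[Z] = 1/6*1/10 + 4/15*1/5 + 13/30*1/2 + 2/15*3/10 = 49/150
  d_2[W] = 1/6*1/2 + 4/15*1/5 + 13/30*1/10 + 2/15*1/5 = 31/150
d_2 = (X=4/25, Y=23/75, Z=49/150, W=31/150)
  d_3[X] = 4/25*3/10 + 23/75*1/10 + 49/150*1/10 + 31/150*3/10 = 13/75
  d_3[Y] = 4/25*1/10 + 23/75*1/2 + 49/150*3/10 + 31/150*1/5 = 463/1500
  d_3[Z] = 4/25*1/10 + 23/75*1/5 + 49/150*1/2 + 31/150*3/10 = 227/750
  d_3[W] = 4/25*1/2 + 23/75*1/5 + 49/150*1/10 + 31/150*1/5 = 323/1500
d_3 = (X=13/75, Y=463/1500, Z=227/750, W=323/1500)
  d_4[X] = 13/75*3/10 + 463/1500*1/10 + 227/750*1/10 + 323/1500*3/10 = 1333/7500
  d_4[Y] = 13/75*1/10 + 463/1500*1/2 + 227/750*3/10 + 323/1500*1/5 = 4583/15000
  d_4[Z] = 13/75*1/10 + 463/1500*1/5 + 227/750*1/2 + 323/1500*3/10 = 59/200
  d_4[W] = 13/75*1/2 + 463/1500*1/5 + 227/750*1/10 + 323/1500*1/5 = 1663/7500
d_4 = (X=1333/7500, Y=4583/15000, Z=59/200, W=1663/7500)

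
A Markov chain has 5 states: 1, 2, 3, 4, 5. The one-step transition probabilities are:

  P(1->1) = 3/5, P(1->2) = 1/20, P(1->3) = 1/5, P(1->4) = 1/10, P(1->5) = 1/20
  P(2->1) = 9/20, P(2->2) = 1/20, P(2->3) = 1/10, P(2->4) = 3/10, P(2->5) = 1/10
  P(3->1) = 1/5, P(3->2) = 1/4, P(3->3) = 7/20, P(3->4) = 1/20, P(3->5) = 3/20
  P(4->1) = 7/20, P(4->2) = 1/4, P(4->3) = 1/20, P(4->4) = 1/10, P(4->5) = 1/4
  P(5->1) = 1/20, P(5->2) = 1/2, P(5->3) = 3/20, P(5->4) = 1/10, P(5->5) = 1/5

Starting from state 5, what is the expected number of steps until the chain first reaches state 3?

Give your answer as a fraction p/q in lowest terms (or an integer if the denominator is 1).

Let h_i = expected steps to first reach 3 from state i.
Boundary: h_3 = 0.
First-step equations for the other states:
  h_1 = 1 + 3/5*h_1 + 1/20*h_2 + 1/5*h_3 + 1/10*h_4 + 1/20*h_5
  h_2 = 1 + 9/20*h_1 + 1/20*h_2 + 1/10*h_3 + 3/10*h_4 + 1/10*h_5
  h_4 = 1 + 7/20*h_1 + 1/4*h_2 + 1/20*h_3 + 1/10*h_4 + 1/4*h_5
  h_5 = 1 + 1/20*h_1 + 1/2*h_2 + 3/20*h_3 + 1/10*h_4 + 1/5*h_5

Substituting h_3 = 0 and rearranging gives the linear system (I - Q) h = 1:
  [2/5, -1/20, -1/10, -1/20] . (h_1, h_2, h_4, h_5) = 1
  [-9/20, 19/20, -3/10, -1/10] . (h_1, h_2, h_4, h_5) = 1
  [-7/20, -1/4, 9/10, -1/4] . (h_1, h_2, h_4, h_5) = 1
  [-1/20, -1/2, -1/10, 4/5] . (h_1, h_2, h_4, h_5) = 1

Solving yields:
  h_1 = 62040/10237
  h_2 = 71240/10237
  h_4 = 74890/10237
  h_5 = 70560/10237

Starting state is 5, so the expected hitting time is h_5 = 70560/10237.

Answer: 70560/10237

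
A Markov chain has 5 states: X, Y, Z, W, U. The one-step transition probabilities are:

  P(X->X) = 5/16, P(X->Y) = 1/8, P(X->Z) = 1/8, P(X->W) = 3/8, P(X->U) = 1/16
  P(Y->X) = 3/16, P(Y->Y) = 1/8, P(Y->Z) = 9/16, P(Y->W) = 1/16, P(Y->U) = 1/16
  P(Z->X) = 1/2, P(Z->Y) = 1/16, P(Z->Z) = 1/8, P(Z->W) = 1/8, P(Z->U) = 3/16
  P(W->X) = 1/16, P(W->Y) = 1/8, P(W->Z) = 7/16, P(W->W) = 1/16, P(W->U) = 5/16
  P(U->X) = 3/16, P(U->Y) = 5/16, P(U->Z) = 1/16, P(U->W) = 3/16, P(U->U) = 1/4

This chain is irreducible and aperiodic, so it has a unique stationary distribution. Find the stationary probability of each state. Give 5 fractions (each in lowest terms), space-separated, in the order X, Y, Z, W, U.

The stationary distribution satisfies pi = pi * P, i.e.:
  pi_X = 5/16*pi_X + 3/16*pi_Y + 1/2*pi_Z + 1/16*pi_W + 3/16*pi_U
  pi_Y = 1/8*pi_X + 1/8*pi_Y + 1/16*pi_Z + 1/8*pi_W + 5/16*pi_U
  pi_Z = 1/8*pi_X + 9/16*pi_Y + 1/8*pi_Z + 7/16*pi_W + 1/16*pi_U
  pi_W = 3/8*pi_X + 1/16*pi_Y + 1/8*pi_Z + 1/16*pi_W + 3/16*pi_U
  pi_U = 1/16*pi_X + 1/16*pi_Y + 3/16*pi_Z + 5/16*pi_W + 1/4*pi_U
with normalization: pi_X + pi_Y + pi_Z + pi_W + pi_U = 1.

Using the first 4 balance equations plus normalization, the linear system A*pi = b is:
  [-11/16, 3/16, 1/2, 1/16, 3/16] . pi = 0
  [1/8, -7/8, 1/16, 1/8, 5/16] . pi = 0
  [1/8, 9/16, -7/8, 7/16, 1/16] . pi = 0
  [3/8, 1/16, 1/8, -15/16, 3/16] . pi = 0
  [1, 1, 1, 1, 1] . pi = 1

Solving yields:
  pi_X = 474/1745
  pi_Y = 248/1745
  pi_Z = 1877/8027
  pi_W = 7351/40135
  pi_U = 6793/40135

Verification (pi * P):
  474/1745*5/16 + 248/1745*3/16 + 1877/8027*1/2 + 7351/40135*1/16 + 6793/40135*3/16 = 474/1745 = pi_X  (ok)
  474/1745*1/8 + 248/1745*1/8 + 1877/8027*1/16 + 7351/40135*1/8 + 6793/40135*5/16 = 248/1745 = pi_Y  (ok)
  474/1745*1/8 + 248/1745*9/16 + 1877/8027*1/8 + 7351/40135*7/16 + 6793/40135*1/16 = 1877/8027 = pi_Z  (ok)
  474/1745*3/8 + 248/1745*1/16 + 1877/8027*1/8 + 7351/40135*1/16 + 6793/40135*3/16 = 7351/40135 = pi_W  (ok)
  474/1745*1/16 + 248/1745*1/16 + 1877/8027*3/16 + 7351/40135*5/16 + 6793/40135*1/4 = 6793/40135 = pi_U  (ok)

Answer: 474/1745 248/1745 1877/8027 7351/40135 6793/40135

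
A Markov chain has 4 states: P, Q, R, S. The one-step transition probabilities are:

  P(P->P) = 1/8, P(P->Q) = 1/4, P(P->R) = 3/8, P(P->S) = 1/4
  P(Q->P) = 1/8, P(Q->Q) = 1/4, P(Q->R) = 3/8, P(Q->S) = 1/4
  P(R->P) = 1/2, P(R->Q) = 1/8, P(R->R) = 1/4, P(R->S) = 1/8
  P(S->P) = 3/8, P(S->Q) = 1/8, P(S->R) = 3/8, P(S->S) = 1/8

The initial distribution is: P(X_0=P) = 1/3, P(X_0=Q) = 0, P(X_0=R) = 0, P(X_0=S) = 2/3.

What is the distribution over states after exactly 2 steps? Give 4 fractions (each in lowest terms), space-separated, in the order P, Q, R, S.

Propagating the distribution step by step (d_{t+1} = d_t * P):
d_0 = (P=1/3, Q=0, R=0, S=2/3)
  d_1[P] = 1/3*1/8 + 0*1/8 + 0*1/2 + 2/3*3/8 = 7/24
  d_1[Q] = 1/3*1/4 + 0*1/4 + 0*1/8 + 2/3*1/8 = 1/6
  d_1[R] = 1/3*3/8 + 0*3/8 + 0*1/4 + 2/3*3/8 = 3/8
  d_1[S] = 1/3*1/4 + 0*1/4 + 0*1/8 + 2/3*1/8 = 1/6
d_1 = (P=7/24, Q=1/6, R=3/8, S=1/6)
  d_2[P] = 7/24*1/8 + 1/6*1/8 + 3/8*1/2 + 1/6*3/8 = 59/192
  d_2[Q] = 7/24*1/4 + 1/6*1/4 + 3/8*1/8 + 1/6*1/8 = 35/192
  d_2[R] = 7/24*3/8 + 1/6*3/8 + 3/8*1/4 + 1/6*3/8 = 21/64
  d_2[S] = 7/24*1/4 + 1/6*1/4 + 3/8*1/8 + 1/6*1/8 = 35/192
d_2 = (P=59/192, Q=35/192, R=21/64, S=35/192)

Answer: 59/192 35/192 21/64 35/192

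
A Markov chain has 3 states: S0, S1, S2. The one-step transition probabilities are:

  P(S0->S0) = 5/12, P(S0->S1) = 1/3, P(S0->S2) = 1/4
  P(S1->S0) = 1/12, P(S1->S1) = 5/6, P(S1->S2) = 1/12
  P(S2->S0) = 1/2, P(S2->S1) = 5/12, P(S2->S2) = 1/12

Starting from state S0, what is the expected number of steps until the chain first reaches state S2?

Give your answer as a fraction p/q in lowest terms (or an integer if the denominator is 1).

Let h_i = expected steps to first reach S2 from state i.
Boundary: h_S2 = 0.
First-step equations for the other states:
  h_S0 = 1 + 5/12*h_S0 + 1/3*h_S1 + 1/4*h_S2
  h_S1 = 1 + 1/12*h_S0 + 5/6*h_S1 + 1/12*h_S2

Substituting h_S2 = 0 and rearranging gives the linear system (I - Q) h = 1:
  [7/12, -1/3] . (h_S0, h_S1) = 1
  [-1/12, 1/6] . (h_S0, h_S1) = 1

Solving yields:
  h_S0 = 36/5
  h_S1 = 48/5

Starting state is S0, so the expected hitting time is h_S0 = 36/5.

Answer: 36/5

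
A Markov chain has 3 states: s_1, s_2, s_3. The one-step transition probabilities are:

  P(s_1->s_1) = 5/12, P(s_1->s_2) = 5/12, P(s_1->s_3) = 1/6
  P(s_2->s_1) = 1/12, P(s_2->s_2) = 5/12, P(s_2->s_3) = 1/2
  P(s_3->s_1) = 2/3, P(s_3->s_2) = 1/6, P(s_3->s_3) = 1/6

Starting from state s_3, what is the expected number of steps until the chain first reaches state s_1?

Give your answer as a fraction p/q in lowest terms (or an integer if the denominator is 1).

Answer: 54/29

Derivation:
Let h_i = expected steps to first reach s_1 from state i.
Boundary: h_s_1 = 0.
First-step equations for the other states:
  h_s_2 = 1 + 1/12*h_s_1 + 5/12*h_s_2 + 1/2*h_s_3
  h_s_3 = 1 + 2/3*h_s_1 + 1/6*h_s_2 + 1/6*h_s_3

Substituting h_s_1 = 0 and rearranging gives the linear system (I - Q) h = 1:
  [7/12, -1/2] . (h_s_2, h_s_3) = 1
  [-1/6, 5/6] . (h_s_2, h_s_3) = 1

Solving yields:
  h_s_2 = 96/29
  h_s_3 = 54/29

Starting state is s_3, so the expected hitting time is h_s_3 = 54/29.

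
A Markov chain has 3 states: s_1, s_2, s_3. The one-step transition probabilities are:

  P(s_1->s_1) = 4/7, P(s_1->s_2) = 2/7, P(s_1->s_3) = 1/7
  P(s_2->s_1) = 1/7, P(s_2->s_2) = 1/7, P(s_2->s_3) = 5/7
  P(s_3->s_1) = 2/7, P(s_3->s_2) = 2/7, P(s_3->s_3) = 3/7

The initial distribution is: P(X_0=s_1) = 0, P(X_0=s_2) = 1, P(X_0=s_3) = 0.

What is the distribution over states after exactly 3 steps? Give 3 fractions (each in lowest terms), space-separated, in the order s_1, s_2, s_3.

Answer: 115/343 85/343 143/343

Derivation:
Propagating the distribution step by step (d_{t+1} = d_t * P):
d_0 = (s_1=0, s_2=1, s_3=0)
  d_1[s_1] = 0*4/7 + 1*1/7 + 0*2/7 = 1/7
  d_1[s_2] = 0*2/7 + 1*1/7 + 0*2/7 = 1/7
  d_1[s_3] = 0*1/7 + 1*5/7 + 0*3/7 = 5/7
d_1 = (s_1=1/7, s_2=1/7, s_3=5/7)
  d_2[s_1] = 1/7*4/7 + 1/7*1/7 + 5/7*2/7 = 15/49
  d_2[s_2] = 1/7*2/7 + 1/7*1/7 + 5/7*2/7 = 13/49
  d_2[s_3] = 1/7*1/7 + 1/7*5/7 + 5/7*3/7 = 3/7
d_2 = (s_1=15/49, s_2=13/49, s_3=3/7)
  d_3[s_1] = 15/49*4/7 + 13/49*1/7 + 3/7*2/7 = 115/343
  d_3[s_2] = 15/49*2/7 + 13/49*1/7 + 3/7*2/7 = 85/343
  d_3[s_3] = 15/49*1/7 + 13/49*5/7 + 3/7*3/7 = 143/343
d_3 = (s_1=115/343, s_2=85/343, s_3=143/343)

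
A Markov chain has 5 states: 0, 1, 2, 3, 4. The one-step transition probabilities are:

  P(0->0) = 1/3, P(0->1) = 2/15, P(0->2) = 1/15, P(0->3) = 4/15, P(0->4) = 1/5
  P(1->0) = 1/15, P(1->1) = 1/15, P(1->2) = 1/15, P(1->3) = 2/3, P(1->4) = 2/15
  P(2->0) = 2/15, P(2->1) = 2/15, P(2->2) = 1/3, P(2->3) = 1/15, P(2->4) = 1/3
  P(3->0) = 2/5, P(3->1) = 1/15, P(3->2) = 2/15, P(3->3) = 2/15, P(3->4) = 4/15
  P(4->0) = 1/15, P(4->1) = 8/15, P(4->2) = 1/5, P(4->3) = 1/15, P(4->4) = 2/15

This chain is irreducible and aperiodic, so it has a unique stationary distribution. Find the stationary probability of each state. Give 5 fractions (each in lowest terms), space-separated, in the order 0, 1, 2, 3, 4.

Answer: 2130/10003 1887/10003 1507/10003 2384/10003 2095/10003

Derivation:
The stationary distribution satisfies pi = pi * P, i.e.:
  pi_0 = 1/3*pi_0 + 1/15*pi_1 + 2/15*pi_2 + 2/5*pi_3 + 1/15*pi_4
  pi_1 = 2/15*pi_0 + 1/15*pi_1 + 2/15*pi_2 + 1/15*pi_3 + 8/15*pi_4
  pi_2 = 1/15*pi_0 + 1/15*pi_1 + 1/3*pi_2 + 2/15*pi_3 + 1/5*pi_4
  pi_3 = 4/15*pi_0 + 2/3*pi_1 + 1/15*pi_2 + 2/15*pi_3 + 1/15*pi_4
  pi_4 = 1/5*pi_0 + 2/15*pi_1 + 1/3*pi_2 + 4/15*pi_3 + 2/15*pi_4
with normalization: pi_0 + pi_1 + pi_2 + pi_3 + pi_4 = 1.

Using the first 4 balance equations plus normalization, the linear system A*pi = b is:
  [-2/3, 1/15, 2/15, 2/5, 1/15] . pi = 0
  [2/15, -14/15, 2/15, 1/15, 8/15] . pi = 0
  [1/15, 1/15, -2/3, 2/15, 1/5] . pi = 0
  [4/15, 2/3, 1/15, -13/15, 1/15] . pi = 0
  [1, 1, 1, 1, 1] . pi = 1

Solving yields:
  pi_0 = 2130/10003
  pi_1 = 1887/10003
  pi_2 = 1507/10003
  pi_3 = 2384/10003
  pi_4 = 2095/10003

Verification (pi * P):
  2130/10003*1/3 + 1887/10003*1/15 + 1507/10003*2/15 + 2384/10003*2/5 + 2095/10003*1/15 = 2130/10003 = pi_0  (ok)
  2130/10003*2/15 + 1887/10003*1/15 + 1507/10003*2/15 + 2384/10003*1/15 + 2095/10003*8/15 = 1887/10003 = pi_1  (ok)
  2130/10003*1/15 + 1887/10003*1/15 + 1507/10003*1/3 + 2384/10003*2/15 + 2095/10003*1/5 = 1507/10003 = pi_2  (ok)
  2130/10003*4/15 + 1887/10003*2/3 + 1507/10003*1/15 + 2384/10003*2/15 + 2095/10003*1/15 = 2384/10003 = pi_3  (ok)
  2130/10003*1/5 + 1887/10003*2/15 + 1507/10003*1/3 + 2384/10003*4/15 + 2095/10003*2/15 = 2095/10003 = pi_4  (ok)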